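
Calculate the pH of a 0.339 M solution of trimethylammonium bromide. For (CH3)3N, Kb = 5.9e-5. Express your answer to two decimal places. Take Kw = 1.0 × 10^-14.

(CH3)3NH+ is the conjugate acid of the weak base (CH3)3N.
Ka = Kw/Kb = 1.0×10^-14 / 5.9 × 10^-5 = 1.69 × 10^-10
Let x = [H+] at equilibrium. Ka = x²/(0.339 − x).
Since Ka ≪ C₀, x ≈ √(Ka·C₀) = 7.57 × 10^-6 M.
pH = −log[H+] = −log(7.57 × 10^-6) = 5.12

pH = 5.12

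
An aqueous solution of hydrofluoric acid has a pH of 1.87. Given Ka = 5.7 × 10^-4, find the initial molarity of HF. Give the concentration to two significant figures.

C₀ = 3.3 × 10^-1 M

[H+] = 10^(-1.87) = 1.35 × 10^-2 M = x
Ka = x²/(C₀ − x) ⇒ C₀ = x + x²/Ka
C₀ = 1.35 × 10^-2 + (1.35 × 10^-2)²/(5.7 × 10^-4) = 3.33 × 10^-1 M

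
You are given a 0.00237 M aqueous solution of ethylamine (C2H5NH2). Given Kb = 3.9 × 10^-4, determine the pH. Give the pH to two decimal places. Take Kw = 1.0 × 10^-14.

C2H5NH2 + H2O ⇌ C2H5NH3+ + OH-
Let x = [OH-] at equilibrium. Kb = x²/(0.00237 − x).
x is not negligible relative to C₀; solve x² + 0.00039·x − 9.24e-07 = 0.
x = [−0.00039 + √(0.00039² + 3.7e-06)]/2 = 7.86 × 10^-4 M
pOH = 3.10, so pH = 14.00 − pOH = 10.90

pH = 10.90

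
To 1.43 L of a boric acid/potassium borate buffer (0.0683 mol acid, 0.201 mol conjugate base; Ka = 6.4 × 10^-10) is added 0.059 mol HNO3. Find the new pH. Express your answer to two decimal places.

After neutralization: n(B(OH)3) = 0.127 mol, n(B(OH)4-) = 0.142 mol.
pKa = −log(6.4 × 10^-10) = 9.194
Henderson–Hasselbalch with mole ratio 0.142/0.127: pH = 9.194 + (+0.048)

pH = 9.24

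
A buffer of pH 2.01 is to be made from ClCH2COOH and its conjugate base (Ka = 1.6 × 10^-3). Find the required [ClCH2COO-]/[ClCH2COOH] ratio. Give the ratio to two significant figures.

pKa = -log(1.6 × 10^-3) = 2.796
pH = pKa + log(r) ⇒ log(r) = 2.01 − 2.796 = -0.786
r = [ClCH2COO-]/[ClCH2COOH] = 10^(-0.786) = 0.164

ratio = 0.16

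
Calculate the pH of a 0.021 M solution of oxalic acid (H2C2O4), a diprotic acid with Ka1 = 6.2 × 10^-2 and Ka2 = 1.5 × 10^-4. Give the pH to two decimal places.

Since Ka1 ≫ Ka2, the first ionization dominates [H+].
Ka1 = x²/(0.021 − x) = 6.2 × 10^-2
Solving the quadratic: x = (−Ka1 + √(Ka1² + 4·Ka1·C₀))/2 = 1.66 × 10^-2 M
pH = −log(1.66 × 10^-2) = 1.78

pH = 1.78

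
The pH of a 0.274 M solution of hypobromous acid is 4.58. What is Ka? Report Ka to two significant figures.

Ka = 2.5 × 10^-9

[H+] = 10^(-4.58) = 2.63 × 10^-5 M
At equilibrium [HA] = 0.274 − 2.63 × 10^-5 = 2.74 × 10^-1 M
Ka = [H+][A-]/[HA] = (2.63 × 10^-5)² / 2.74 × 10^-1 = 2.5 × 10^-9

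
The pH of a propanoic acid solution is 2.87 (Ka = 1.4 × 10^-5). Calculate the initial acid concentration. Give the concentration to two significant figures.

[H+] = 10^(-2.87) = 1.35 × 10^-3 M = x
Ka = x²/(C₀ − x) ⇒ C₀ = x + x²/Ka
C₀ = 1.35 × 10^-3 + (1.35 × 10^-3)²/(1.4 × 10^-5) = 1.32 × 10^-1 M

C₀ = 1.3 × 10^-1 M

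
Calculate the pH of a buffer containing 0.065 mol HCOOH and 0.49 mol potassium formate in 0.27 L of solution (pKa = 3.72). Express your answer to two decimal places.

pH = 4.60

Using pH = pKa + log([base]/[acid]) with [base]/[acid] = 0.49/0.065:
pH = 3.72 + (+0.877) = 4.60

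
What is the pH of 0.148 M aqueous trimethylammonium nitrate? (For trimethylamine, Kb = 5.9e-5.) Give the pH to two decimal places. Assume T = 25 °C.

pH = 5.30

(CH3)3NH+ is the conjugate acid of the weak base (CH3)3N.
Ka = Kw/Kb = 1.0×10^-14 / 5.9 × 10^-5 = 1.69 × 10^-10
From the ICE table, Ka = [H+]²/(0.148 − [H+]) = 1.69 × 10^-10.
Neglecting [H+] in the denominator: [H+] = √(1.69 × 10^-10 × 0.148) = 5.00 × 10^-6 M
pH = −log(5.00 × 10^-6) = 5.30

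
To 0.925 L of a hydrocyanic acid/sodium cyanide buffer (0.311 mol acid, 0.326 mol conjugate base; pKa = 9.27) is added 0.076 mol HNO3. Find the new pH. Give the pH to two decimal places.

pH = 9.08

Added H+ converts CN- to HCN: HCN → 0.387 mol, CN- → 0.25 mol.
Henderson–Hasselbalch with mole ratio 0.25/0.387: pH = 9.27 + (-0.190)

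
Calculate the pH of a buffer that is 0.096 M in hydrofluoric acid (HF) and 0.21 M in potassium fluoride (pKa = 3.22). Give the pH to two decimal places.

pH = 3.56

pH = pKa + log([A⁻]/[HA]) = 3.22 + log(0.21/0.096)
pH = 3.22 + (+0.340) = 3.56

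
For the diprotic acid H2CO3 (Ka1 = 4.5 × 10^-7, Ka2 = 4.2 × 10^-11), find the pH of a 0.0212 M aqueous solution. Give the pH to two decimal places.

pH = 4.01

Since Ka1 ≫ Ka2, the first ionization dominates [H+].
Ka1 = x²/(0.0212 − x) = 4.5 × 10^-7
x ≈ √(4.5 × 10^-7 × 0.0212) = 9.77 × 10^-5 M
pH = −log(9.77 × 10^-5) = 4.01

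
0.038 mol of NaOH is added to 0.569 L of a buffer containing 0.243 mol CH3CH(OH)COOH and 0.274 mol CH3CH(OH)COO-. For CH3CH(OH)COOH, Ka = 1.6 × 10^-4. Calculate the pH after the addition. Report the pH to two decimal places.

pH = 3.98

OH- converts CH3CH(OH)COOH to CH3CH(OH)COO-: CH3CH(OH)COOH → 0.205 mol, CH3CH(OH)COO- → 0.312 mol.
pKa = −log(1.6 × 10^-4) = 3.796
Henderson–Hasselbalch with mole ratio 0.312/0.205: pH = 3.796 + (+0.182)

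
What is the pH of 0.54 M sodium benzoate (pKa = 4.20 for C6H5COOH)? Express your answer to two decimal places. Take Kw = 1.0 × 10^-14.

C6H5COO- is the conjugate base of the weak acid C6H5COOH.
Ka = 10^(−4.20) = 6.31 × 10^-5
Kb = Kw/Ka = 1.0×10^-14 / 6.31 × 10^-5 = 1.58 × 10^-10
From the ICE table, Kb = [OH-]²/(0.54 − [OH-]) = 1.58 × 10^-10.
Since Kb ≪ C₀, [OH-] ≈ √(Kb·C₀) = 9.24 × 10^-6 M.
pOH = 5.03, so pH = 14.00 − pOH = 8.97

pH = 8.97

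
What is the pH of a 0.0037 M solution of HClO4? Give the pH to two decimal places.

pH = 2.43

HClO4 is a strong acid and dissociates completely, so [H+] = 0.0037 M.
pH = -log(0.0037) = 2.43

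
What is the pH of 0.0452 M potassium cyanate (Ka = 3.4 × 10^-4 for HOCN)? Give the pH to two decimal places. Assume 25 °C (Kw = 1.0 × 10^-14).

pH = 8.06

OCN- is the conjugate base of the weak acid HOCN.
Kb = Kw/Ka = 1.0×10^-14 / 3.4 × 10^-4 = 2.94 × 10^-11
From the ICE table, Kb = x²/(0.0452 − x) = 2.94 × 10^-11.
Since Kb ≪ C₀, x ≈ √(Kb·C₀) = 1.15 × 10^-6 M.
pOH = 5.94, so pH = 14.00 − pOH = 8.06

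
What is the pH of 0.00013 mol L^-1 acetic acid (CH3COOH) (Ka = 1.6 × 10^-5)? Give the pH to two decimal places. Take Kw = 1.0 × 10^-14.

CH3COOH ⇌ CH3COO- + H+
From the ICE table, Ka = x²/(0.00013 − x) = 1.6 × 10^-5.
The 5% rule fails; solving x² + Ka·x − Ka·C₀ = 0 exactly:
x = (−Ka + √(Ka² + 4·Ka·C₀))/2 = 3.83 × 10^-5 M
pH = −log[H+] = −log(3.83 × 10^-5) = 4.42

pH = 4.42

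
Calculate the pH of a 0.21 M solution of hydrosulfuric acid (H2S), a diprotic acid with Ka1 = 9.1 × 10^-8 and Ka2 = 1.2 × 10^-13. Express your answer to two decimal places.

Ka1 ≫ Ka2, so treat the first dissociation as the only significant source of H+.
Ka1 = x²/(0.21 − x) = 9.1 × 10^-8
x ≈ √(9.1 × 10^-8 × 0.21) = 1.38 × 10^-4 M
pH = −log(1.38 × 10^-4) = 3.86

pH = 3.86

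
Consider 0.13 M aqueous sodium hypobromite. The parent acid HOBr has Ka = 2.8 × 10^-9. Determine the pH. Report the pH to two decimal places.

pH = 10.83

OBr- is the conjugate base of the weak acid HOBr.
Kb = Kw/Ka = 1.0×10^-14 / 2.8 × 10^-9 = 3.57 × 10^-6
From the ICE table, Kb = [OH-]²/(0.13 − [OH-]) = 3.57 × 10^-6.
Since Kb ≪ C₀, [OH-] ≈ √(Kb·C₀) = 6.81 × 10^-4 M.
([OH-]/C₀ = 0.52% < 5%, so the approximation holds.)
pOH = −log(6.81 × 10^-4) = 3.17; pH = 14.00 − 3.17 = 10.83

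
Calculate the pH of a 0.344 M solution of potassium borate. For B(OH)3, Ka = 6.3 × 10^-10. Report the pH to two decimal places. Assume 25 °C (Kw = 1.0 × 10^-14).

pH = 11.37

B(OH)4- is the conjugate base of the weak acid B(OH)3.
Kb = Kw/Ka = 1.0×10^-14 / 6.3 × 10^-10 = 1.59 × 10^-5
From the ICE table, Kb = x²/(0.344 − x) = 1.59 × 10^-5.
Since Kb ≪ C₀, x ≈ √(Kb·C₀) = 2.34 × 10^-3 M.
Check: 0.68% ionized — well under 5%, approximation valid.
pOH = 2.63, so pH = 14.00 − pOH = 11.37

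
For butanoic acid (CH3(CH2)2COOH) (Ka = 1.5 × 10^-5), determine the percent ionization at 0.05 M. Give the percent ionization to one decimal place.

1.7%

CH3(CH2)2COOH ⇌ CH3(CH2)2COO- + H+; let x = [H+] at equilibrium.
x ≈ √(Ka·C₀) = √(1.5 × 10^-5 × 0.05) = 8.66 × 10^-4 M
Fraction ionized = 8.66 × 10^-4 / 0.05 = 0.0173 → 1.7%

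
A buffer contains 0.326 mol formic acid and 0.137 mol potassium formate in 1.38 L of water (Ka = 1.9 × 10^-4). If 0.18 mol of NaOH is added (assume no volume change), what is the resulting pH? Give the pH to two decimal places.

OH- converts HCOOH to HCOO-: HCOOH → 0.146 mol, HCOO- → 0.317 mol.
pKa = −log(1.9 × 10^-4) = 3.721
Henderson–Hasselbalch with mole ratio 0.317/0.146: pH = 3.721 + (+0.337)

pH = 4.06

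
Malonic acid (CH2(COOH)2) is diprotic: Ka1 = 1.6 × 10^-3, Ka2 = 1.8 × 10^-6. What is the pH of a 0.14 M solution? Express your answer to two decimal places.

Since Ka1 ≫ Ka2, the first ionization dominates [H+].
Ka1 = x²/(0.14 − x) = 1.6 × 10^-3
Solving the quadratic: x = (−Ka1 + √(Ka1² + 4·Ka1·C₀))/2 = 1.42 × 10^-2 M
pH = −log(1.42 × 10^-2) = 1.85

pH = 1.85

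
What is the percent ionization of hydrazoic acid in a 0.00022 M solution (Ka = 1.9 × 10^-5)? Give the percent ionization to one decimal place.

25.4%

HN3 ⇌ N3- + H+; let x = [H+] at equilibrium.
Solve x² + 1.9e-05x − 4.18e-09 = 0 → x = 5.58 × 10^-5 M
% ionization = x/C₀ × 100% = 5.58 × 10^-5/0.00022 × 100% = 25.4%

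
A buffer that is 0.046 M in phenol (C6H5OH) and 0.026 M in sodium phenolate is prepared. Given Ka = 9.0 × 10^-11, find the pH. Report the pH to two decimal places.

pKa = −log(9.0 × 10^-11) = 10.046
pH = pKa + log([A⁻]/[HA]) = 10.046 + log(0.026/0.046)
pH = 10.046 + (-0.248) = 9.80

pH = 9.80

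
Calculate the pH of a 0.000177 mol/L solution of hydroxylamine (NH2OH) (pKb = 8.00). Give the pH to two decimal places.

pH = 8.12

NH2OH + H2O ⇌ NH3OH+ + OH-
Kb = 10^(−8.00) = 1.00 × 10^-8
Kb = [OH-]²/(0.000177 − [OH-]) = 1.00 × 10^-8
Neglecting [OH-] in the denominator: [OH-] = √(1.00 × 10^-8 × 0.000177) = 1.33 × 10^-6 M
([OH-]/C₀ = 0.75% < 5%, so the approximation holds.)
pOH = −log(1.33 × 10^-6) = 5.88; pH = 14.00 − 5.88 = 8.12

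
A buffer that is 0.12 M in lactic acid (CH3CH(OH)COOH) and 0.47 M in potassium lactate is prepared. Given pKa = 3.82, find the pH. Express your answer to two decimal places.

Using pH = pKa + log([base]/[acid]) with [base]/[acid] = 0.47/0.12:
pH = 3.82 + (+0.593) = 4.41

pH = 4.41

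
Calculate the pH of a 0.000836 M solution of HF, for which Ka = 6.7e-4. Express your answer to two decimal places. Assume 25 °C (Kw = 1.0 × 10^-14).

HF ⇌ F- + H+
From the ICE table, Ka = [H+]²/(0.000836 − [H+]) = 6.7 × 10^-4.
Here C₀/Ka ≈ 1.25, so the small-[H+] approximation fails. Use the quadratic:
[H+] = (−Ka + √(Ka² + 4·Ka·C₀))/2 = 4.85 × 10^-4 M
pH = −log[H+] = −log(4.85 × 10^-4) = 3.31

pH = 3.31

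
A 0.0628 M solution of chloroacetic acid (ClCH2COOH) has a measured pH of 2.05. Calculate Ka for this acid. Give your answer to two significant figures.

[H+] = 10^(-2.05) = 8.91 × 10^-3 M
At equilibrium [HA] = 0.0628 − 8.91 × 10^-3 = 5.39 × 10^-2 M
Ka = [H+][A-]/[HA] = (8.91 × 10^-3)² / 5.39 × 10^-2 = 1.5 × 10^-3

Ka = 1.5 × 10^-3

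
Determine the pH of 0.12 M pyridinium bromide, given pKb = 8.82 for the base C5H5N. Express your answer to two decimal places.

pH = 3.05

C5H5NH+ is the conjugate acid of the weak base C5H5N.
Kb = 10^(−8.82) = 1.51 × 10^-9
Ka = Kw/Kb = 1.0×10^-14 / 1.51 × 10^-9 = 6.62 × 10^-6
Ka = [H+]²/(0.12 − [H+]) = 6.62 × 10^-6
Neglecting [H+] in the denominator: [H+] = √(6.62 × 10^-6 × 0.12) = 8.91 × 10^-4 M
([H+]/C₀ = 0.74% < 5%, so the approximation holds.)
pH = −log(8.91 × 10^-4) = 3.05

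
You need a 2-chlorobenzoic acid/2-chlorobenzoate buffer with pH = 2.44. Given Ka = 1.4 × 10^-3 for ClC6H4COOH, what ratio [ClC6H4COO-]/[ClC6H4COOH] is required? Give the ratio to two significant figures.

pKa = -log(1.4 × 10^-3) = 2.854
pH = pKa + log(r) ⇒ log(r) = 2.44 − 2.854 = -0.414
r = [ClC6H4COO-]/[ClC6H4COOH] = 10^(-0.414) = 0.385

ratio = 0.39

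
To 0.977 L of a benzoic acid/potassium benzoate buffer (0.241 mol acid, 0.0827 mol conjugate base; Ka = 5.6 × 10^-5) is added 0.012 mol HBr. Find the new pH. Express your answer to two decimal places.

pH = 3.70

After neutralization: n(C6H5COOH) = 0.253 mol, n(C6H5COO-) = 0.0707 mol.
pKa = −log(5.6 × 10^-5) = 4.252
Henderson–Hasselbalch with mole ratio 0.0707/0.253: pH = 4.252 + (-0.554)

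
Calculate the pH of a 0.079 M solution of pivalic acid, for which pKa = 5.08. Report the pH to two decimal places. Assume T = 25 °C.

(CH3)3CCOOH ⇌ (CH3)3CCOO- + H+
Ka = 10^(−5.08) = 8.32 × 10^-6
From the ICE table, Ka = [H+]²/(0.079 − [H+]) = 8.32 × 10^-6.
Neglecting [H+] in the denominator: [H+] = √(8.32 × 10^-6 × 0.079) = 8.11 × 10^-4 M
Check: 1% ionized — well under 5%, approximation valid.
pH = −log(8.11 × 10^-4) = 3.09

pH = 3.09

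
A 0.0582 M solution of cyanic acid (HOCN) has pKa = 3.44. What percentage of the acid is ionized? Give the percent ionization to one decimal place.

HOCN ⇌ OCN- + H+; let x = [H+] at equilibrium.
Ka = 10^(−3.44) = 3.63 × 10^-4
Ka = x²/(C₀ − x); solving the quadratic gives x = 4.42 × 10^-3 M.
Fraction ionized = 4.42 × 10^-3 / 0.0582 = 0.0759 → 7.6%

7.6%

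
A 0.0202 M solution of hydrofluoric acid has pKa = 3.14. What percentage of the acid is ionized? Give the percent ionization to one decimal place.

17.2%

HF ⇌ F- + H+; let x = [H+] at equilibrium.
Ka = 10^(−3.14) = 7.24 × 10^-4
Ka = x²/(C₀ − x); solving the quadratic gives x = 3.48 × 10^-3 M.
Fraction ionized = 3.48 × 10^-3 / 0.0202 = 0.1723 → 17.2%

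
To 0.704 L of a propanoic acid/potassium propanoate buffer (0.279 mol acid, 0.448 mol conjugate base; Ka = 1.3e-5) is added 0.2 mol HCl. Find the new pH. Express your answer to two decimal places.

pH = 4.60

Added H+ converts CH3CH2COO- to CH3CH2COOH: CH3CH2COOH → 0.479 mol, CH3CH2COO- → 0.248 mol.
pKa = −log(1.3 × 10^-5) = 4.886
pH = pKa + log([A⁻]/[HA]) = 4.886 + log(0.248/0.479) = 4.886 -0.286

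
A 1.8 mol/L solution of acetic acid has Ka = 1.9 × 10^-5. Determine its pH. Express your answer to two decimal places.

CH3COOH ⇌ CH3COO- + H+
From the ICE table, Ka = [H+]²/(1.8 − [H+]) = 1.9 × 10^-5.
Neglecting [H+] in the denominator: [H+] = √(1.9 × 10^-5 × 1.8) = 5.85 × 10^-3 M
([H+]/C₀ = 0.32% < 5%, so the approximation holds.)
pH = −log(5.85 × 10^-3) = 2.23

pH = 2.23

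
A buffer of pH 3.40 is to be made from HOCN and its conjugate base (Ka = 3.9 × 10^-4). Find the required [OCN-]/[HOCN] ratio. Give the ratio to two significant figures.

pKa = -log(3.9 × 10^-4) = 3.409
pH = pKa + log(r) ⇒ log(r) = 3.40 − 3.409 = -0.009
r = [OCN-]/[HOCN] = 10^(-0.009) = 0.979

ratio = 0.98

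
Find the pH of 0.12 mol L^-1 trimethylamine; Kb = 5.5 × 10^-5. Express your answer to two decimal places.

pH = 11.41

(CH3)3N + H2O ⇌ (CH3)3NH+ + OH-
Let x = [OH-] at equilibrium. Kb = x²/(0.12 − x).
Assume x ≪ 0.12: x ≈ √(5.5 × 10^-5 × 0.12) = 2.57 × 10^-3 M
Check: 2.1% ionized — well under 5%, approximation valid.
pOH = 2.59, so pH = 14.00 − pOH = 11.41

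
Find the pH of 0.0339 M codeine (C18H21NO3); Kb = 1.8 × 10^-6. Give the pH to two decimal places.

pH = 10.39

C18H21NO3 + H2O ⇌ C18H22NO3+ + OH-
Kb = [OH-]²/(0.0339 − [OH-]) = 1.8 × 10^-6
Assume [OH-] ≪ 0.0339: [OH-] ≈ √(1.8 × 10^-6 × 0.0339) = 2.47 × 10^-4 M
pOH = −log(2.47 × 10^-4) = 3.61; pH = 14.00 − 3.61 = 10.39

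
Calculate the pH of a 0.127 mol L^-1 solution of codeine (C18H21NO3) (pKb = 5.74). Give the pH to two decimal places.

pH = 10.68

C18H21NO3 + H2O ⇌ C18H22NO3+ + OH-
Kb = 10^(−5.74) = 1.82 × 10^-6
From the ICE table, Kb = x²/(0.127 − x) = 1.82 × 10^-6.
Assume x ≪ 0.127: x ≈ √(1.82 × 10^-6 × 0.127) = 4.81 × 10^-4 M
(x/C₀ = 0.38% < 5%, so the approximation holds.)
pOH = −log(4.81 × 10^-4) = 3.32; pH = 14.00 − 3.32 = 10.68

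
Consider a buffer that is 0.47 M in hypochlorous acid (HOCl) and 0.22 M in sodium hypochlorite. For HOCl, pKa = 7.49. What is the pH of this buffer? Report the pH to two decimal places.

pH = 7.16

pH = pKa + log([A⁻]/[HA]) = 7.49 + log(0.22/0.47)
pH = 7.49 + (-0.330) = 7.16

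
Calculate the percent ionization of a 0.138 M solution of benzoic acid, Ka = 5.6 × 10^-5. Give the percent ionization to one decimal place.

C6H5COOH ⇌ C6H5COO- + H+; let x = [H+] at equilibrium.
x ≈ √(Ka·C₀) = √(5.6 × 10^-5 × 0.138) = 2.78 × 10^-3 M
Fraction ionized = 2.78 × 10^-3 / 0.138 = 0.0201 → 2.0%

2.0%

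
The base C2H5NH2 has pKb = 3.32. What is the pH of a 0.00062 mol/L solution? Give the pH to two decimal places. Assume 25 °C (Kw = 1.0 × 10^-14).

C2H5NH2 + H2O ⇌ C2H5NH3+ + OH-
Kb = 10^(−3.32) = 4.79 × 10^-4
Kb = x²/(0.00062 − x) = 4.79 × 10^-4
The 5% rule fails; solving x² + Kb·x − Kb·C₀ = 0 exactly:
x = (−Kb + √(Kb² + 4·Kb·C₀))/2 = 3.56 × 10^-4 M
pOH = −log(3.56 × 10^-4) = 3.45; pH = 14.00 − 3.45 = 10.55

pH = 10.55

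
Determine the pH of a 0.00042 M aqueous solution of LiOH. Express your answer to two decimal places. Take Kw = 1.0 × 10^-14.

LiOH is a strong base; [OH-] = 0.00042 M.
pOH = -log(0.00042) = 3.38
pH = 14.00 - 3.38 = 10.62

pH = 10.62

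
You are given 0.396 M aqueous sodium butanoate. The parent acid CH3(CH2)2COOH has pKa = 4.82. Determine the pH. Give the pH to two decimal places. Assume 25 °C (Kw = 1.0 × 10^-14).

CH3(CH2)2COO- is the conjugate base of the weak acid CH3(CH2)2COOH.
Ka = 10^(−4.82) = 1.51 × 10^-5
Kb = Kw/Ka = 1.0×10^-14 / 1.51 × 10^-5 = 6.62 × 10^-10
Kb = [OH-]²/(0.396 − [OH-]) = 6.62 × 10^-10
Neglecting [OH-] in the denominator: [OH-] = √(6.62 × 10^-10 × 0.396) = 1.62 × 10^-5 M
Check: 0.0041% ionized — well under 5%, approximation valid.
pOH = −log(1.62 × 10^-5) = 4.79; pH = 14.00 − 4.79 = 9.21

pH = 9.21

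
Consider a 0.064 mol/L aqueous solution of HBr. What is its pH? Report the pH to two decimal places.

pH = 1.19

HBr is a strong acid and dissociates completely, so [H+] = 0.064 M.
pH = -log(0.064) = 1.19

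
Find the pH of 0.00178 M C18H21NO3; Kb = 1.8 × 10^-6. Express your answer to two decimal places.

pH = 9.75

C18H21NO3 + H2O ⇌ C18H22NO3+ + OH-
From the ICE table, Kb = x²/(0.00178 − x) = 1.8 × 10^-6.
Since Kb ≪ C₀, x ≈ √(Kb·C₀) = 5.66 × 10^-5 M.
(x/C₀ = 3.2% < 5%, so the approximation holds.)
pOH = 4.25, so pH = 14.00 − pOH = 9.75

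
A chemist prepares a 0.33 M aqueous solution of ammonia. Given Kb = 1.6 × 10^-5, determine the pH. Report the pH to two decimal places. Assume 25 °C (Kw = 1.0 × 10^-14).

NH3 + H2O ⇌ NH4+ + OH-
Let x = [OH-] at equilibrium. Kb = x²/(0.33 − x).
Assume x ≪ 0.33: x ≈ √(1.6 × 10^-5 × 0.33) = 2.30 × 10^-3 M
(x/C₀ = 0.7% < 5%, so the approximation holds.)
pOH = 2.64, so pH = 14.00 − pOH = 11.36

pH = 11.36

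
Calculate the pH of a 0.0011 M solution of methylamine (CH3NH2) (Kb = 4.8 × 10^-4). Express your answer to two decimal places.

pH = 10.72

CH3NH2 + H2O ⇌ CH3NH3+ + OH-
Kb = [OH-]²/(0.0011 − [OH-]) = 4.8 × 10^-4
[OH-] is not negligible relative to C₀; solve [OH-]² + 0.00048·[OH-] − 5.28e-07 = 0.
[OH-] = [−0.00048 + √(0.00048² + 2.11e-06)]/2 = 5.25 × 10^-4 M
pOH = −log(5.25 × 10^-4) = 3.28; pH = 14.00 − 3.28 = 10.72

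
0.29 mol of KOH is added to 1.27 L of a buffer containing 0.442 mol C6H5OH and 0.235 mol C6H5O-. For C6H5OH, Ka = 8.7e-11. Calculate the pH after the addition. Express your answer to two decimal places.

OH- converts C6H5OH to C6H5O-: C6H5OH → 0.152 mol, C6H5O- → 0.525 mol.
pKa = −log(8.7 × 10^-11) = 10.060
Henderson–Hasselbalch with mole ratio 0.525/0.152: pH = 10.060 + (+0.538)

pH = 10.60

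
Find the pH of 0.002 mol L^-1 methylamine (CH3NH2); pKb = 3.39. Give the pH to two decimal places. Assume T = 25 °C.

CH3NH2 + H2O ⇌ CH3NH3+ + OH-
Kb = 10^(−3.39) = 4.07 × 10^-4
From the ICE table, Kb = [OH-]²/(0.002 − [OH-]) = 4.07 × 10^-4.
[OH-] is not negligible relative to C₀; solve [OH-]² + 0.000407·[OH-] − 8.14e-07 = 0.
[OH-] = (−Kb + √(Kb² + 4·Kb·C₀))/2 = 7.21 × 10^-4 M
pOH = −log(7.21 × 10^-4) = 3.14; pH = 14.00 − 3.14 = 10.86

pH = 10.86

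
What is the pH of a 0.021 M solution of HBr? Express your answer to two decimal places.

pH = 1.68

HBr is a strong acid and dissociates completely, so [H+] = 0.021 M.
pH = -log(0.021) = 1.68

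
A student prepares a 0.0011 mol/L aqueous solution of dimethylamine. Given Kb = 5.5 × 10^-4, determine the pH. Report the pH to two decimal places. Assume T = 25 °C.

(CH3)2NH + H2O ⇌ (CH3)2NH2+ + OH-
Kb = [OH-]²/(0.0011 − [OH-]) = 5.5 × 10^-4
Here C₀/Kb ≈ 2, so the small-[OH-] approximation fails. Use the quadratic:
[OH-] = (−Kb + √(Kb² + 4·Kb·C₀))/2 = 5.50 × 10^-4 M
pOH = 3.26, so pH = 14.00 − pOH = 10.74

pH = 10.74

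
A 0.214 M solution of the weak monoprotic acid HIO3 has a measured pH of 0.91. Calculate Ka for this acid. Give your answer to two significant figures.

Ka = 1.7 × 10^-1

[H+] = 10^(-0.91) = 1.23 × 10^-1 M
At equilibrium [HA] = 0.214 − 1.23 × 10^-1 = 9.10 × 10^-2 M
Ka = [H+][A-]/[HA] = (1.23 × 10^-1)² / 9.10 × 10^-2 = 1.7 × 10^-1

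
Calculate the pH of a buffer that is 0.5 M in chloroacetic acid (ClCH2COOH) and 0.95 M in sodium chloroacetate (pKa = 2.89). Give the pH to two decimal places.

pH = 3.17

Henderson–Hasselbalch: pH = pKa + log([ClCH2COO-]/[ClCH2COOH]) = 2.89 + log(0.95/0.5)
pH = 2.89 + (+0.279) = 3.17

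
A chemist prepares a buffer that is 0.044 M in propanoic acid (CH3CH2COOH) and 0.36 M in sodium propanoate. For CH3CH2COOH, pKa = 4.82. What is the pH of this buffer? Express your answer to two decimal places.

pH = 5.73

Using pH = pKa + log([base]/[acid]) with [base]/[acid] = 0.36/0.044:
pH = 4.82 + (+0.913) = 5.73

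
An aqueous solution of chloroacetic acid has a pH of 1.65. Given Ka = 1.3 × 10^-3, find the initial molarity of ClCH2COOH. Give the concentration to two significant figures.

[H+] = 10^(-1.65) = 2.24 × 10^-2 M = x
Ka = x²/(C₀ − x) ⇒ C₀ = x + x²/Ka
C₀ = 2.24 × 10^-2 + (2.24 × 10^-2)²/(1.3 × 10^-3) = 4.08 × 10^-1 M

C₀ = 4.1 × 10^-1 M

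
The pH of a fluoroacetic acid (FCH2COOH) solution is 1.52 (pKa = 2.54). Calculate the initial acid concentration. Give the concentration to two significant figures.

[H+] = 10^(-1.52) = 3.02 × 10^-2 M = x
Ka = 10^(−2.54) = 2.88 × 10^-3
Ka = x²/(C₀ − x) ⇒ C₀ = x + x²/Ka
C₀ = 3.02 × 10^-2 + (3.02 × 10^-2)²/(2.88 × 10^-3) = 3.47 × 10^-1 M

C₀ = 3.5 × 10^-1 M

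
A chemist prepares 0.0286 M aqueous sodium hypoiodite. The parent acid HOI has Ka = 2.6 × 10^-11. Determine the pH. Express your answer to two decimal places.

pH = 11.50

OI- is the conjugate base of the weak acid HOI.
Kb = Kw/Ka = 1.0×10^-14 / 2.6 × 10^-11 = 3.85 × 10^-4
Kb = [OH-]²/(0.0286 − [OH-]) = 3.85 × 10^-4
Here C₀/Kb ≈ 74.3, so the small-[OH-] approximation fails. Use the quadratic:
[OH-] = (−Kb + √(Kb² + 4·Kb·C₀))/2 = 3.13 × 10^-3 M
pOH = −log(3.13 × 10^-3) = 2.50; pH = 14.00 − 2.50 = 11.50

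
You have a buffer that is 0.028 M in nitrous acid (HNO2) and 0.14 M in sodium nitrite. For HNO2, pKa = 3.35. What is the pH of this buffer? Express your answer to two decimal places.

Henderson–Hasselbalch: pH = pKa + log([NO2-]/[HNO2]) = 3.35 + log(0.14/0.028)
pH = 3.35 + (+0.699) = 4.05

pH = 4.05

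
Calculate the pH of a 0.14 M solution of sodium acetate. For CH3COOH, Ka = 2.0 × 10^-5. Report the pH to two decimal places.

CH3COO- is the conjugate base of the weak acid CH3COOH.
Kb = Kw/Ka = 1.0×10^-14 / 2.0 × 10^-5 = 5.00 × 10^-10
Kb = x²/(0.14 − x) = 5.00 × 10^-10
Since Kb ≪ C₀, x ≈ √(Kb·C₀) = 8.37 × 10^-6 M.
(x/C₀ = 0.006% < 5%, so the approximation holds.)
pOH = 5.08, so pH = 14.00 − pOH = 8.92

pH = 8.92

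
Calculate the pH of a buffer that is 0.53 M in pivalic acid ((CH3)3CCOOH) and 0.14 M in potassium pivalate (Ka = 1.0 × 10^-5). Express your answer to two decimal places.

pH = 4.42

pKa = −log(1.0 × 10^-5) = 5.000
Henderson–Hasselbalch: pH = pKa + log([(CH3)3CCOO-]/[(CH3)3CCOOH]) = 5.000 + log(0.14/0.53)
pH = 5.000 + (-0.578) = 4.42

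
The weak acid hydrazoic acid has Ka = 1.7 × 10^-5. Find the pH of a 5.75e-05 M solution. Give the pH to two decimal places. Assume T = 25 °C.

HN3 ⇌ N3- + H+
Ka = [H+]²/(5.75e-05 − [H+]) = 1.7 × 10^-5
The 5% rule fails; solving [H+]² + Ka·[H+] − Ka·C₀ = 0 exactly:
[H+] = (−Ka + √(Ka² + 4·Ka·C₀))/2 = 2.39 × 10^-5 M
pH = −log(2.39 × 10^-5) = 4.62

pH = 4.62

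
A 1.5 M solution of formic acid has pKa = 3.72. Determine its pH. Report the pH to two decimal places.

pH = 1.77

HCOOH ⇌ HCOO- + H+
Ka = 10^(−3.72) = 1.91 × 10^-4
Ka = [H+]²/(1.5 − [H+]) = 1.91 × 10^-4
Neglecting [H+] in the denominator: [H+] = √(1.91 × 10^-4 × 1.5) = 1.69 × 10^-2 M
([H+]/C₀ = 1.1% < 5%, so the approximation holds.)
pH = −log(1.69 × 10^-2) = 1.77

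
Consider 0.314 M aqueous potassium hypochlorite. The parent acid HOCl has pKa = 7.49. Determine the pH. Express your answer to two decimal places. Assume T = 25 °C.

pH = 10.49

OCl- is the conjugate base of the weak acid HOCl.
Ka = 10^(−7.49) = 3.24 × 10^-8
Kb = Kw/Ka = 1.0×10^-14 / 3.24 × 10^-8 = 3.09 × 10^-7
Let x = [OH-] at equilibrium. Kb = x²/(0.314 − x).
Assume x ≪ 0.314: x ≈ √(3.09 × 10^-7 × 0.314) = 3.11 × 10^-4 M
(x/C₀ = 0.099% < 5%, so the approximation holds.)
pOH = −log(3.11 × 10^-4) = 3.51; pH = 14.00 − 3.51 = 10.49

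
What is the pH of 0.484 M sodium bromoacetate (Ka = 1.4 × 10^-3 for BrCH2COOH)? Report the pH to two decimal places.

pH = 8.27

BrCH2COO- is the conjugate base of the weak acid BrCH2COOH.
Kb = Kw/Ka = 1.0×10^-14 / 1.4 × 10^-3 = 7.14 × 10^-12
From the ICE table, Kb = x²/(0.484 − x) = 7.14 × 10^-12.
Since Kb ≪ C₀, x ≈ √(Kb·C₀) = 1.86 × 10^-6 M.
(x/C₀ = 0.00038% < 5%, so the approximation holds.)
pOH = −log(1.86 × 10^-6) = 5.73; pH = 14.00 − 5.73 = 8.27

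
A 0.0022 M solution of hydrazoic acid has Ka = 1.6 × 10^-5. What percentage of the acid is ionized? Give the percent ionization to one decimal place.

8.2%

HN3 ⇌ N3- + H+; let x = [H+] at equilibrium.
Solve x² + 1.6e-05x − 3.52e-08 = 0 → x = 1.80 × 10^-4 M
Fraction ionized = 1.80 × 10^-4 / 0.0022 = 0.0818 → 8.2%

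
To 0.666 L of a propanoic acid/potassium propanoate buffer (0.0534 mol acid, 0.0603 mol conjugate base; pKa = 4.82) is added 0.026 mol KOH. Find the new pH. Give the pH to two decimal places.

pH = 5.32

OH- converts CH3CH2COOH to CH3CH2COO-: CH3CH2COOH → 0.0274 mol, CH3CH2COO- → 0.0863 mol.
pH = pKa + log(n_CH3CH2COO-/n_CH3CH2COOH) = 4.82 + log(0.0863/0.0274) = 4.82 + (+0.498)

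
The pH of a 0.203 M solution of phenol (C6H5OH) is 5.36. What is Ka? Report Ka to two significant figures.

Ka = 9.4 × 10^-11

[H+] = 10^(-5.36) = 4.37 × 10^-6 M
At equilibrium [HA] = 0.203 − 4.37 × 10^-6 = 2.03 × 10^-1 M
Ka = [H+][A-]/[HA] = (4.37 × 10^-6)² / 2.03 × 10^-1 = 9.4 × 10^-11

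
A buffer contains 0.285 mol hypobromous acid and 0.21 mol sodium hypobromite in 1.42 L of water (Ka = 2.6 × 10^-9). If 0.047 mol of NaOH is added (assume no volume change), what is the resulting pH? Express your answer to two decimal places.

After neutralization: n(HOBr) = 0.238 mol, n(OBr-) = 0.257 mol.
pKa = −log(2.6 × 10^-9) = 8.585
pH = pKa + log(n_OBr-/n_HOBr) = 8.585 + log(0.257/0.238) = 8.585 + (+0.033)

pH = 8.62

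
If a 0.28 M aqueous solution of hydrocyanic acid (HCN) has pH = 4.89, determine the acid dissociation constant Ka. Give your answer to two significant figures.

Ka = 5.9 × 10^-10

[H+] = 10^(-4.89) = 1.29 × 10^-5 M
At equilibrium [HA] = 0.28 − 1.29 × 10^-5 = 2.80 × 10^-1 M
Ka = [H+][A-]/[HA] = (1.29 × 10^-5)² / 2.80 × 10^-1 = 5.9 × 10^-10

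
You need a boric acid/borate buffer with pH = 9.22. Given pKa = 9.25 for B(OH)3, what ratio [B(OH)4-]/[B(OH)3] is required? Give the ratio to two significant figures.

ratio = 0.93

pH = pKa + log(r) ⇒ log(r) = 9.22 − 9.25 = -0.03
r = [B(OH)4-]/[B(OH)3] = 10^(-0.03) = 0.933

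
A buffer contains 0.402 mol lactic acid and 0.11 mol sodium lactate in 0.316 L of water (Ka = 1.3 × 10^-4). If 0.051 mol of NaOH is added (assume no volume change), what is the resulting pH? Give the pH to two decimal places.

OH- converts CH3CH(OH)COOH to CH3CH(OH)COO-: CH3CH(OH)COOH → 0.351 mol, CH3CH(OH)COO- → 0.161 mol.
pKa = −log(1.3 × 10^-4) = 3.886
Henderson–Hasselbalch with mole ratio 0.161/0.351: pH = 3.886 + (-0.338)

pH = 3.55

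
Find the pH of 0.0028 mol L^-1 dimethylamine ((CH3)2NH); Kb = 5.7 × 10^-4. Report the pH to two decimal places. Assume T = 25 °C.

pH = 11.00

(CH3)2NH + H2O ⇌ (CH3)2NH2+ + OH-
Kb = [OH-]²/(0.0028 − [OH-]) = 5.7 × 10^-4
Here C₀/Kb ≈ 4.91, so the small-[OH-] approximation fails. Use the quadratic:
[OH-] = [−0.00057 + √(0.00057² + 6.38e-06)]/2 = 1.01 × 10^-3 M
pOH = −log(1.01 × 10^-3) = 3.00; pH = 14.00 − 3.00 = 11.00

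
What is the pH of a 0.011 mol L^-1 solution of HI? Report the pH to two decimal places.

HI is a strong acid and dissociates completely, so [H+] = 0.011 M.
pH = -log(0.011) = 1.96

pH = 1.96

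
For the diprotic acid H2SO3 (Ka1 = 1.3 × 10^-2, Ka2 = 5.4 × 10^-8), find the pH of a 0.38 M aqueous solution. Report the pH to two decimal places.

Ka1 ≫ Ka2, so treat the first dissociation as the only significant source of H+.
Ka1 = x²/(0.38 − x) = 1.3 × 10^-2
Solving the quadratic: x = (−Ka1 + √(Ka1² + 4·Ka1·C₀))/2 = 6.41 × 10^-2 M
pH = −log(6.41 × 10^-2) = 1.19

pH = 1.19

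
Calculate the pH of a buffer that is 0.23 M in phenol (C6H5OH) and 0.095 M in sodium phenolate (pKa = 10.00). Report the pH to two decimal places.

Henderson–Hasselbalch: pH = pKa + log([C6H5O-]/[C6H5OH]) = 10.00 + log(0.095/0.23)
pH = 10.00 + (-0.384) = 9.62

pH = 9.62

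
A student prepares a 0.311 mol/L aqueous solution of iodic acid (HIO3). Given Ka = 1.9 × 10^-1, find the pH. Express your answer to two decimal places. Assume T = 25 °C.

HIO3 ⇌ IO3- + H+
From the ICE table, Ka = x²/(0.311 − x) = 1.9 × 10^-1.
x is not negligible relative to C₀; solve x² + 0.19·x − 0.0591 = 0.
x = [−0.19 + √(0.19² + 0.236)]/2 = 1.66 × 10^-1 M
pH = −log(1.66 × 10^-1) = 0.78

pH = 0.78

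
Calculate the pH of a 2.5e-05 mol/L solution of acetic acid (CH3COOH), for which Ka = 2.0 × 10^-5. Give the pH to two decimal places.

pH = 4.84

CH3COOH ⇌ CH3COO- + H+
Let x = [H+] at equilibrium. Ka = x²/(2.5e-05 − x).
The 5% rule fails; solving x² + Ka·x − Ka·C₀ = 0 exactly:
x = [−2e-05 + √(2e-05² + 2e-09)]/2 = 1.45 × 10^-5 M
pH = −log(1.45 × 10^-5) = 4.84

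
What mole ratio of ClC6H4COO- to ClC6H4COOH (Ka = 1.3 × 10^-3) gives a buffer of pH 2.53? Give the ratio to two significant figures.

pKa = -log(1.3 × 10^-3) = 2.886
pH = pKa + log(r) ⇒ log(r) = 2.53 − 2.886 = -0.356
r = [ClC6H4COO-]/[ClC6H4COOH] = 10^(-0.356) = 0.441

ratio = 0.44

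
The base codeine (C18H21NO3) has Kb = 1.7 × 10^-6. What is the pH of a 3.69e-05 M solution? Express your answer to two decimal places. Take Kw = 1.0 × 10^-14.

pH = 8.85

C18H21NO3 + H2O ⇌ C18H22NO3+ + OH-
From the ICE table, Kb = [OH-]²/(3.69e-05 − [OH-]) = 1.7 × 10^-6.
[OH-] is not negligible relative to C₀; solve [OH-]² + 1.7e-06·[OH-] − 6.27e-11 = 0.
[OH-] = (−Kb + √(Kb² + 4·Kb·C₀))/2 = 7.12 × 10^-6 M
pOH = −log(7.12 × 10^-6) = 5.15; pH = 14.00 − 5.15 = 8.85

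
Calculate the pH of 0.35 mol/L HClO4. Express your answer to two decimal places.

pH = 0.46

HClO4 is a strong acid and dissociates completely, so [H+] = 0.35 M.
pH = -log(0.35) = 0.46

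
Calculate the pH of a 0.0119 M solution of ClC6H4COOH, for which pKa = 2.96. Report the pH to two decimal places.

pH = 2.51

ClC6H4COOH ⇌ ClC6H4COO- + H+
Ka = 10^(−2.96) = 1.10 × 10^-3
Ka = [H+]²/(0.0119 − [H+]) = 1.10 × 10^-3
[H+] is not negligible relative to C₀; solve [H+]² + 0.0011·[H+] − 1.31e-05 = 0.
[H+] = [−0.0011 + √(0.0011² + 5.24e-05)]/2 = 3.11 × 10^-3 M
pH = −log[H+] = −log(3.11 × 10^-3) = 2.51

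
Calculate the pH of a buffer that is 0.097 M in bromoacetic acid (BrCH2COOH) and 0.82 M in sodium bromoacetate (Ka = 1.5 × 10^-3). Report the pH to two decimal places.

pKa = −log(1.5 × 10^-3) = 2.824
Henderson–Hasselbalch: pH = pKa + log([BrCH2COO-]/[BrCH2COOH]) = 2.824 + log(0.82/0.097)
pH = 2.824 + (+0.927) = 3.75

pH = 3.75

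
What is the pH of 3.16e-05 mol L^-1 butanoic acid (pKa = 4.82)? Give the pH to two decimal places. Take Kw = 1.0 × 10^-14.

pH = 4.81

CH3(CH2)2COOH ⇌ CH3(CH2)2COO- + H+
Ka = 10^(−4.82) = 1.51 × 10^-5
Let x = [H+] at equilibrium. Ka = x²/(3.16e-05 − x).
The 5% rule fails; solving x² + Ka·x − Ka·C₀ = 0 exactly:
x = [−1.51e-05 + √(1.51e-05² + 1.91e-09)]/2 = 1.56 × 10^-5 M
pH = −log[H+] = −log(1.56 × 10^-5) = 4.81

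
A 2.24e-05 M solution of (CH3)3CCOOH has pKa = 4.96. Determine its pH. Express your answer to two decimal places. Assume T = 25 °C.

pH = 4.95

(CH3)3CCOOH ⇌ (CH3)3CCOO- + H+
Ka = 10^(−4.96) = 1.10 × 10^-5
Let x = [H+] at equilibrium. Ka = x²/(2.24e-05 − x).
Here C₀/Ka ≈ 2.04, so the small-x approximation fails. Use the quadratic:
x = [−1.1e-05 + √(1.1e-05² + 9.86e-10)]/2 = 1.11 × 10^-5 M
pH = −log(1.11 × 10^-5) = 4.95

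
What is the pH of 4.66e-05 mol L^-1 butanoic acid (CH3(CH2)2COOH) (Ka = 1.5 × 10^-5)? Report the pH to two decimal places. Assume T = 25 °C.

pH = 4.70

CH3(CH2)2COOH ⇌ CH3(CH2)2COO- + H+
From the ICE table, Ka = x²/(4.66e-05 − x) = 1.5 × 10^-5.
x is not negligible relative to C₀; solve x² + 1.5e-05·x − 6.99e-10 = 0.
x = [−1.5e-05 + √(1.5e-05² + 2.8e-09)]/2 = 2.00 × 10^-5 M
pH = −log[H+] = −log(2.00 × 10^-5) = 4.70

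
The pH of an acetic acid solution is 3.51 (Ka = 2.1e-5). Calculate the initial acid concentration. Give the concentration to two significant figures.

C₀ = 4.9 × 10^-3 M

[H+] = 10^(-3.51) = 3.09 × 10^-4 M = x
Ka = x²/(C₀ − x) ⇒ C₀ = x + x²/Ka
C₀ = 3.09 × 10^-4 + (3.09 × 10^-4)²/(2.1 × 10^-5) = 4.86 × 10^-3 M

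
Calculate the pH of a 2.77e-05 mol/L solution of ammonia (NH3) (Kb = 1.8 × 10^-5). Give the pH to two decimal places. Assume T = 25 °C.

pH = 9.18

NH3 + H2O ⇌ NH4+ + OH-
From the ICE table, Kb = x²/(2.77e-05 − x) = 1.8 × 10^-5.
Here C₀/Kb ≈ 1.54, so the small-x approximation fails. Use the quadratic:
x = (−Kb + √(Kb² + 4·Kb·C₀))/2 = 1.51 × 10^-5 M
pOH = 4.82, so pH = 14.00 − pOH = 9.18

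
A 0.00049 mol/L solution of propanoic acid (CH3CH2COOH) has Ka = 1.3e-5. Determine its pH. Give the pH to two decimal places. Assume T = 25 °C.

pH = 4.13

CH3CH2COOH ⇌ CH3CH2COO- + H+
From the ICE table, Ka = [H+]²/(0.00049 − [H+]) = 1.3 × 10^-5.
Here C₀/Ka ≈ 37.7, so the small-[H+] approximation fails. Use the quadratic:
[H+] = (−Ka + √(Ka² + 4·Ka·C₀))/2 = 7.36 × 10^-5 M
pH = −log[H+] = −log(7.36 × 10^-5) = 4.13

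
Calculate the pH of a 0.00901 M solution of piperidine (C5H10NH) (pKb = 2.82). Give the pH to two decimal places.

pH = 11.48

C5H10NH + H2O ⇌ C5H10NH2+ + OH-
Kb = 10^(−2.82) = 1.51 × 10^-3
From the ICE table, Kb = [OH-]²/(0.00901 − [OH-]) = 1.51 × 10^-3.
[OH-] is not negligible relative to C₀; solve [OH-]² + 0.00151·[OH-] − 1.36e-05 = 0.
[OH-] = (−Kb + √(Kb² + 4·Kb·C₀))/2 = 3.01 × 10^-3 M
pOH = −log(3.01 × 10^-3) = 2.52; pH = 14.00 − 2.52 = 11.48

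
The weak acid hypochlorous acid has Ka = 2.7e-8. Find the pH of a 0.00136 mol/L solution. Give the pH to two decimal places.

HOCl ⇌ OCl- + H+
Ka = x²/(0.00136 − x) = 2.7 × 10^-8
Assume x ≪ 0.00136: x ≈ √(2.7 × 10^-8 × 0.00136) = 6.06 × 10^-6 M
pH = −log(6.06 × 10^-6) = 5.22

pH = 5.22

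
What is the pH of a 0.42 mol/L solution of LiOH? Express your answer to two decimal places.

LiOH is a strong base; [OH-] = 0.42 M.
pOH = -log(0.42) = 0.38
pH = 14.00 - 0.38 = 13.62

pH = 13.62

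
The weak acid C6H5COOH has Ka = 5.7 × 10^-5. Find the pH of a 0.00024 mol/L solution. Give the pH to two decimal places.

pH = 4.04

C6H5COOH ⇌ C6H5COO- + H+
From the ICE table, Ka = x²/(0.00024 − x) = 5.7 × 10^-5.
The 5% rule fails; solving x² + Ka·x − Ka·C₀ = 0 exactly:
x = [−5.7e-05 + √(5.7e-05² + 5.47e-08)]/2 = 9.19 × 10^-5 M
pH = −log(9.19 × 10^-5) = 4.04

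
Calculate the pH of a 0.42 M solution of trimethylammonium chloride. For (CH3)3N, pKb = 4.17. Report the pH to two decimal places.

pH = 5.10

(CH3)3NH+ is the conjugate acid of the weak base (CH3)3N.
Kb = 10^(−4.17) = 6.76 × 10^-5
Ka = Kw/Kb = 1.0×10^-14 / 6.76 × 10^-5 = 1.48 × 10^-10
From the ICE table, Ka = [H+]²/(0.42 − [H+]) = 1.48 × 10^-10.
Since Ka ≪ C₀, [H+] ≈ √(Ka·C₀) = 7.88 × 10^-6 M.
pH = −log[H+] = −log(7.88 × 10^-6) = 5.10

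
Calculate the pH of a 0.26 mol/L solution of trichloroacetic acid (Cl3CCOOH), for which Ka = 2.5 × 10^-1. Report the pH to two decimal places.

pH = 0.80

Cl3CCOOH ⇌ Cl3CCOO- + H+
From the ICE table, Ka = [H+]²/(0.26 − [H+]) = 2.5 × 10^-1.
[H+] is not negligible relative to C₀; solve [H+]² + 0.25·[H+] − 0.065 = 0.
[H+] = [−0.25 + √(0.25² + 0.26)]/2 = 1.59 × 10^-1 M
pH = −log[H+] = −log(1.59 × 10^-1) = 0.80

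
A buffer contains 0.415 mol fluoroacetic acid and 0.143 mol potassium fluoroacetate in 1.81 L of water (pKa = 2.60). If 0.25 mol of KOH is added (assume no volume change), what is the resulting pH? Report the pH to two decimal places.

pH = 2.98

OH- converts FCH2COOH to FCH2COO-: FCH2COOH → 0.165 mol, FCH2COO- → 0.393 mol.
pH = pKa + log([A⁻]/[HA]) = 2.60 + log(0.393/0.165) = 2.60 +0.377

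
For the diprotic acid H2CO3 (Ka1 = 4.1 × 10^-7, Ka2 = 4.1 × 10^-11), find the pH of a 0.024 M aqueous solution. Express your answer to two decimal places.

Since Ka1 ≫ Ka2, the first ionization dominates [H+].
Ka1 = x²/(0.024 − x) = 4.1 × 10^-7
x ≈ √(4.1 × 10^-7 × 0.024) = 9.92 × 10^-5 M
pH = −log(9.92 × 10^-5) = 4.00

pH = 4.00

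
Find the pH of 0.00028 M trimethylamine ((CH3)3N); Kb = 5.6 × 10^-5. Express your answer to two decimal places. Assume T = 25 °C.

pH = 10.00

(CH3)3N + H2O ⇌ (CH3)3NH+ + OH-
From the ICE table, Kb = [OH-]²/(0.00028 − [OH-]) = 5.6 × 10^-5.
[OH-] is not negligible relative to C₀; solve [OH-]² + 5.6e-05·[OH-] − 1.57e-08 = 0.
[OH-] = (−Kb + √(Kb² + 4·Kb·C₀))/2 = 1.00 × 10^-4 M
pOH = −log(1.00 × 10^-4) = 4.00; pH = 14.00 − 4.00 = 10.00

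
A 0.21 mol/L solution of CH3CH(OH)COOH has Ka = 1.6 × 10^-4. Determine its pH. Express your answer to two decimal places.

CH3CH(OH)COOH ⇌ CH3CH(OH)COO- + H+
From the ICE table, Ka = [H+]²/(0.21 − [H+]) = 1.6 × 10^-4.
Neglecting [H+] in the denominator: [H+] = √(1.6 × 10^-4 × 0.21) = 5.80 × 10^-3 M
([H+]/C₀ = 2.8% < 5%, so the approximation holds.)
pH = −log[H+] = −log(5.80 × 10^-3) = 2.24

pH = 2.24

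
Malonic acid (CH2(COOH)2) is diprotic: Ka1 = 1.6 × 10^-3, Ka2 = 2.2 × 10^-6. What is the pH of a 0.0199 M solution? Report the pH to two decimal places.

pH = 2.31

Ka1 ≫ Ka2, so treat the first dissociation as the only significant source of H+.
Ka1 = x²/(0.0199 − x) = 1.6 × 10^-3
Solving the quadratic: x = (−Ka1 + √(Ka1² + 4·Ka1·C₀))/2 = 4.90 × 10^-3 M
pH = −log(4.90 × 10^-3) = 2.31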